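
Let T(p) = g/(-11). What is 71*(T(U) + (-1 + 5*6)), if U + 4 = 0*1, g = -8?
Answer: 23217/11 ≈ 2110.6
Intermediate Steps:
U = -4 (U = -4 + 0*1 = -4 + 0 = -4)
T(p) = 8/11 (T(p) = -8/(-11) = -8*(-1/11) = 8/11)
71*(T(U) + (-1 + 5*6)) = 71*(8/11 + (-1 + 5*6)) = 71*(8/11 + (-1 + 30)) = 71*(8/11 + 29) = 71*(327/11) = 23217/11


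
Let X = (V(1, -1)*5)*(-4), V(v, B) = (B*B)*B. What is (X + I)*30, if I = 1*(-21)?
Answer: -30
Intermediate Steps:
V(v, B) = B³ (V(v, B) = B²*B = B³)
I = -21
X = 20 (X = ((-1)³*5)*(-4) = -1*5*(-4) = -5*(-4) = 20)
(X + I)*30 = (20 - 21)*30 = -1*30 = -30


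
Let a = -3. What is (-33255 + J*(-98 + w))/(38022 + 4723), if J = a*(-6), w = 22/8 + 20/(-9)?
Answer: -70019/85490 ≈ -0.81903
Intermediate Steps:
w = 19/36 (w = 22*(1/8) + 20*(-1/9) = 11/4 - 20/9 = 19/36 ≈ 0.52778)
J = 18 (J = -3*(-6) = 18)
(-33255 + J*(-98 + w))/(38022 + 4723) = (-33255 + 18*(-98 + 19/36))/(38022 + 4723) = (-33255 + 18*(-3509/36))/42745 = (-33255 - 3509/2)*(1/42745) = -70019/2*1/42745 = -70019/85490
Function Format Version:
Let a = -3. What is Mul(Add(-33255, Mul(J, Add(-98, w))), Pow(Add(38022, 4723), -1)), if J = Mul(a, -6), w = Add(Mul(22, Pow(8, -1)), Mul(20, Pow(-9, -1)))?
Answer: Rational(-70019, 85490) ≈ -0.81903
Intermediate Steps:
w = Rational(19, 36) (w = Add(Mul(22, Rational(1, 8)), Mul(20, Rational(-1, 9))) = Add(Rational(11, 4), Rational(-20, 9)) = Rational(19, 36) ≈ 0.52778)
J = 18 (J = Mul(-3, -6) = 18)
Mul(Add(-33255, Mul(J, Add(-98, w))), Pow(Add(38022, 4723), -1)) = Mul(Add(-33255, Mul(18, Add(-98, Rational(19, 36)))), Pow(Add(38022, 4723), -1)) = Mul(Add(-33255, Mul(18, Rational(-3509, 36))), Pow(42745, -1)) = Mul(Add(-33255, Rational(-3509, 2)), Rational(1, 42745)) = Mul(Rational(-70019, 2), Rational(1, 42745)) = Rational(-70019, 85490)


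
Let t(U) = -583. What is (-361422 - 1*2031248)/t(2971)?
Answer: 2392670/583 ≈ 4104.1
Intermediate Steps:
(-361422 - 1*2031248)/t(2971) = (-361422 - 1*2031248)/(-583) = (-361422 - 2031248)*(-1/583) = -2392670*(-1/583) = 2392670/583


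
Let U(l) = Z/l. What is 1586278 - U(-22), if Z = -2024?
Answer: 1586186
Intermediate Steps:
U(l) = -2024/l
1586278 - U(-22) = 1586278 - (-2024)/(-22) = 1586278 - (-2024)*(-1)/22 = 1586278 - 1*92 = 1586278 - 92 = 1586186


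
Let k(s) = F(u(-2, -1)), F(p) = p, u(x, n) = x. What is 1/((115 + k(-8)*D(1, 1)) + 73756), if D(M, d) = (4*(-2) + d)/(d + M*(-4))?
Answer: 3/221599 ≈ 1.3538e-5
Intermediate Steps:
k(s) = -2
D(M, d) = (-8 + d)/(d - 4*M)
1/((115 + k(-8)*D(1, 1)) + 73756) = 1/((115 - 2*(8 - 1*1)/(-1*1 + 4*1)) + 73756) = 1/((115 - 2*(8 - 1)/(-1 + 4)) + 73756) = 1/((115 - 2*7/3) + 73756) = 1/((115 - 14/3) + 73756) = 1/(331/3 + 73756) = 1/(221599/3) = 3/221599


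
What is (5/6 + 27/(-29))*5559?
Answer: -31501/58 ≈ -543.12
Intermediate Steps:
(5/6 + 27/(-29))*5559 = (5*(⅙) + 27*(-1/29))*5559 = (⅚ - 27/29)*5559 = -17/174*5559 = -31501/58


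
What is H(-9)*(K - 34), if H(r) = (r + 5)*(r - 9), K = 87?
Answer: 3816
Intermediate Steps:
H(r) = (-9 + r)*(5 + r) (H(r) = (5 + r)*(-9 + r) = (-9 + r)*(5 + r))
H(-9)*(K - 34) = (-45 + (-9)**2 - 4*(-9))*(87 - 34) = (-45 + 81 + 36)*53 = 72*53 = 3816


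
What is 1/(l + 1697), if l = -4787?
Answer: -1/3090 ≈ -0.00032362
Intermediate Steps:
1/(l + 1697) = 1/(-4787 + 1697) = 1/(-3090) = -1/3090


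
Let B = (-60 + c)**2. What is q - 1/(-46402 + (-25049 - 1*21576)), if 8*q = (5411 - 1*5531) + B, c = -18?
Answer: 138703259/186054 ≈ 745.50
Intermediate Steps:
B = 6084 (B = (-60 - 18)**2 = (-78)**2 = 6084)
q = 1491/2 (q = ((5411 - 1*5531) + 6084)/8 = ((5411 - 5531) + 6084)/8 = (-120 + 6084)/8 = (1/8)*5964 = 1491/2 ≈ 745.50)
q - 1/(-46402 + (-25049 - 1*21576)) = 1491/2 - 1/(-46402 + (-25049 - 1*21576)) = 1491/2 - 1/(-46402 + (-25049 - 21576)) = 1491/2 - 1/(-46402 - 46625) = 1491/2 - 1/(-93027) = 1491/2 - 1*(-1/93027) = 1491/2 + 1/93027 = 138703259/186054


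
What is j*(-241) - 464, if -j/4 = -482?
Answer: -465112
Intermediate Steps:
j = 1928 (j = -4*(-482) = 1928)
j*(-241) - 464 = 1928*(-241) - 464 = -464648 - 464 = -465112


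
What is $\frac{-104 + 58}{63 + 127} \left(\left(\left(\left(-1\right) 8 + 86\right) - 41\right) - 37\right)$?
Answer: $0$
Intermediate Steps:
$\frac{-104 + 58}{63 + 127} \left(\left(\left(\left(-1\right) 8 + 86\right) - 41\right) - 37\right) = - \frac{46}{190} \left(\left(\left(-8 + 86\right) - 41\right) - 37\right) = \left(-46\right) \frac{1}{190} \left(\left(78 - 41\right) - 37\right) = - \frac{23 \left(37 - 37\right)}{95} = \left(- \frac{23}{95}\right) 0 = 0$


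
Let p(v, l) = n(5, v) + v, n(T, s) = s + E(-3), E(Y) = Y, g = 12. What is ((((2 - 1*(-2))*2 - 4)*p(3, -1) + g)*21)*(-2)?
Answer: -1008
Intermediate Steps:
n(T, s) = -3 + s (n(T, s) = s - 3 = -3 + s)
p(v, l) = -3 + 2*v (p(v, l) = (-3 + v) + v = -3 + 2*v)
((((2 - 1*(-2))*2 - 4)*p(3, -1) + g)*21)*(-2) = ((((2 - 1*(-2))*2 - 4)*(-3 + 2*3) + 12)*21)*(-2) = ((((2 + 2)*2 - 4)*(-3 + 6) + 12)*21)*(-2) = (((4*2 - 4)*3 + 12)*21)*(-2) = (((8 - 4)*3 + 12)*21)*(-2) = ((4*3 + 12)*21)*(-2) = ((12 + 12)*21)*(-2) = (24*21)*(-2) = 504*(-2) = -1008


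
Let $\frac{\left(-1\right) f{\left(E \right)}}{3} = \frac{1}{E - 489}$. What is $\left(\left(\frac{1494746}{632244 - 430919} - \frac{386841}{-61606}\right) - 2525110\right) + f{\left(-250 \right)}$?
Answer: $- \frac{23144249467738971311}{9165689855050} \approx -2.5251 \cdot 10^{6}$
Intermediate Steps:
$f{\left(E \right)} = - \frac{3}{-489 + E}$ ($f{\left(E \right)} = - \frac{3}{E - 489} = - \frac{3}{-489 + E}$)
$\left(\left(\frac{1494746}{632244 - 430919} - \frac{386841}{-61606}\right) - 2525110\right) + f{\left(-250 \right)} = \left(\left(\frac{1494746}{632244 - 430919} - \frac{386841}{-61606}\right) - 2525110\right) - \frac{3}{-489 - 250} = \left(\left(\frac{1494746}{201325} - - \frac{386841}{61606}\right) - 2525110\right) - \frac{3}{-739} = \left(\left(1494746 \cdot \frac{1}{201325} + \frac{386841}{61606}\right) - 2525110\right) - - \frac{3}{739} = \left(\left(\frac{1494746}{201325} + \frac{386841}{61606}\right) - 2525110\right) + \frac{3}{739} = \left(\frac{169966086401}{12402827950} - 2525110\right) + \frac{3}{739} = - \frac{31318334918738099}{12402827950} + \frac{3}{739} = - \frac{23144249467738971311}{9165689855050}$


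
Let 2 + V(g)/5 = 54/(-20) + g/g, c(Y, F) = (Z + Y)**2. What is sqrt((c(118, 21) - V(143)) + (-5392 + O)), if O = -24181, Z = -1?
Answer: I*sqrt(63462)/2 ≈ 125.96*I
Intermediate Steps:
c(Y, F) = (-1 + Y)**2
V(g) = -37/2 (V(g) = -10 + 5*(54/(-20) + g/g) = -10 + 5*(54*(-1/20) + 1) = -10 + 5*(-27/10 + 1) = -10 + 5*(-17/10) = -10 - 17/2 = -37/2)
sqrt((c(118, 21) - V(143)) + (-5392 + O)) = sqrt(((-1 + 118)**2 - 1*(-37/2)) + (-5392 - 24181)) = sqrt((117**2 + 37/2) - 29573) = sqrt((13689 + 37/2) - 29573) = sqrt(27415/2 - 29573) = sqrt(-31731/2) = I*sqrt(63462)/2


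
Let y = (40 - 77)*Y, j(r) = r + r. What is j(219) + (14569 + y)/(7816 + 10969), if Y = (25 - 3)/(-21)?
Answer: 173091193/394485 ≈ 438.78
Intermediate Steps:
Y = -22/21 (Y = 22*(-1/21) = -22/21 ≈ -1.0476)
j(r) = 2*r
y = 814/21 (y = (40 - 77)*(-22/21) = -37*(-22/21) = 814/21 ≈ 38.762)
j(219) + (14569 + y)/(7816 + 10969) = 2*219 + (14569 + 814/21)/(7816 + 10969) = 438 + (306763/21)/18785 = 438 + (306763/21)*(1/18785) = 438 + 306763/394485 = 173091193/394485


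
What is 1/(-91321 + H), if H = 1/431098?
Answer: -431098/39368300457 ≈ -1.0950e-5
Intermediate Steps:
H = 1/431098 ≈ 2.3197e-6
1/(-91321 + H) = 1/(-91321 + 1/431098) = 1/(-39368300457/431098) = -431098/39368300457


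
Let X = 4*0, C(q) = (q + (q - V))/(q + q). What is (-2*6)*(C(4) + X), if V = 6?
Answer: -3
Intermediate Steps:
C(q) = (-6 + 2*q)/(2*q) (C(q) = (q + (q - 1*6))/(q + q) = (q + (q - 6))/((2*q)) = (q + (-6 + q))*(1/(2*q)) = (-6 + 2*q)*(1/(2*q)) = (-6 + 2*q)/(2*q))
X = 0
(-2*6)*(C(4) + X) = (-2*6)*((-3 + 4)/4 + 0) = -12*((1/4)*1 + 0) = -12*(1/4 + 0) = -12*1/4 = -3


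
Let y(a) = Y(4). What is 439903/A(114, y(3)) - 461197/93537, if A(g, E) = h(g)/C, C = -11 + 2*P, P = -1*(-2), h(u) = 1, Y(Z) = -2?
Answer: -288030909574/93537 ≈ -3.0793e+6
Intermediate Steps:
P = 2
C = -7 (C = -11 + 2*2 = -11 + 4 = -7)
y(a) = -2
A(g, E) = -1/7 (A(g, E) = 1/(-7) = 1*(-1/7) = -1/7)
439903/A(114, y(3)) - 461197/93537 = 439903/(-1/7) - 461197/93537 = 439903*(-7) - 461197*1/93537 = -3079321 - 461197/93537 = -288030909574/93537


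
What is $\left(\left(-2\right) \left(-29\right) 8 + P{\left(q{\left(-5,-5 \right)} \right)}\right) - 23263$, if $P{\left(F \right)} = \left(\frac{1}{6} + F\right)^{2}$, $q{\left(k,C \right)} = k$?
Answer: $- \frac{819923}{36} \approx -22776.0$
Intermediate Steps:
$P{\left(F \right)} = \left(\frac{1}{6} + F\right)^{2}$
$\left(\left(-2\right) \left(-29\right) 8 + P{\left(q{\left(-5,-5 \right)} \right)}\right) - 23263 = \left(\left(-2\right) \left(-29\right) 8 + \frac{\left(1 + 6 \left(-5\right)\right)^{2}}{36}\right) - 23263 = \left(58 \cdot 8 + \frac{\left(1 - 30\right)^{2}}{36}\right) - 23263 = \left(464 + \frac{\left(-29\right)^{2}}{36}\right) - 23263 = \left(464 + \frac{1}{36} \cdot 841\right) - 23263 = \left(464 + \frac{841}{36}\right) - 23263 = \frac{17545}{36} - 23263 = - \frac{819923}{36}$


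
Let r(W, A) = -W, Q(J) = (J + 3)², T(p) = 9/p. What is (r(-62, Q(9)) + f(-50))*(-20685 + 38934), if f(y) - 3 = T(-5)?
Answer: 5766684/5 ≈ 1.1533e+6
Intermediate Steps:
Q(J) = (3 + J)²
f(y) = 6/5 (f(y) = 3 + 9/(-5) = 3 + 9*(-⅕) = 3 - 9/5 = 6/5)
(r(-62, Q(9)) + f(-50))*(-20685 + 38934) = (-1*(-62) + 6/5)*(-20685 + 38934) = (62 + 6/5)*18249 = (316/5)*18249 = 5766684/5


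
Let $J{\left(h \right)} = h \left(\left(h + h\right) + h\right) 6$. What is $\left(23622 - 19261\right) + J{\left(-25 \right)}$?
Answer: $15611$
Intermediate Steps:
$J{\left(h \right)} = 18 h^{2}$ ($J{\left(h \right)} = h \left(2 h + h\right) 6 = h 3 h 6 = 3 h^{2} \cdot 6 = 18 h^{2}$)
$\left(23622 - 19261\right) + J{\left(-25 \right)} = \left(23622 - 19261\right) + 18 \left(-25\right)^{2} = 4361 + 18 \cdot 625 = 4361 + 11250 = 15611$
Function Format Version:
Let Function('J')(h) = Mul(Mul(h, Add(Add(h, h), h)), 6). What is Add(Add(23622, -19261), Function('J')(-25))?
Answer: 15611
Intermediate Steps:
Function('J')(h) = Mul(18, Pow(h, 2)) (Function('J')(h) = Mul(Mul(h, Add(Mul(2, h), h)), 6) = Mul(Mul(h, Mul(3, h)), 6) = Mul(Mul(3, Pow(h, 2)), 6) = Mul(18, Pow(h, 2)))
Add(Add(23622, -19261), Function('J')(-25)) = Add(Add(23622, -19261), Mul(18, Pow(-25, 2))) = Add(4361, Mul(18, 625)) = Add(4361, 11250) = 15611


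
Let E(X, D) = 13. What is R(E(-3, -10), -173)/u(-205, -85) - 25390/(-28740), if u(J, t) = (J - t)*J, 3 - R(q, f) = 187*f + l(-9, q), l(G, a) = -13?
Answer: 25913693/11783400 ≈ 2.1992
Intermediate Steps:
R(q, f) = 16 - 187*f (R(q, f) = 3 - (187*f - 13) = 3 - (-13 + 187*f) = 3 + (13 - 187*f) = 16 - 187*f)
u(J, t) = J*(J - t)
R(E(-3, -10), -173)/u(-205, -85) - 25390/(-28740) = (16 - 187*(-173))/((-205*(-205 - 1*(-85)))) - 25390/(-28740) = (16 + 32351)/((-205*(-205 + 85))) - 25390*(-1/28740) = 32367/((-205*(-120))) + 2539/2874 = 32367/24600 + 2539/2874 = 32367*(1/24600) + 2539/2874 = 10789/8200 + 2539/2874 = 25913693/11783400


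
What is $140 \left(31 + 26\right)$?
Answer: $7980$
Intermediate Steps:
$140 \left(31 + 26\right) = 140 \cdot 57 = 7980$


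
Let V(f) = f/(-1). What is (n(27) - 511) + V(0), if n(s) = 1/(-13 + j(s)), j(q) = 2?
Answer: -5622/11 ≈ -511.09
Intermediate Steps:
V(f) = -f (V(f) = f*(-1) = -f)
n(s) = -1/11 (n(s) = 1/(-13 + 2) = 1/(-11) = -1/11)
(n(27) - 511) + V(0) = (-1/11 - 511) - 1*0 = -5622/11 + 0 = -5622/11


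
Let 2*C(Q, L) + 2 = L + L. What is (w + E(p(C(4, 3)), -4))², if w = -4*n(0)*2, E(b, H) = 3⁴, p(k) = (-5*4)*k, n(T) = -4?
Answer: 12769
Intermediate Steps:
C(Q, L) = -1 + L (C(Q, L) = -1 + (L + L)/2 = -1 + (2*L)/2 = -1 + L)
p(k) = -20*k
E(b, H) = 81
w = 32 (w = -4*(-4)*2 = 16*2 = 32)
(w + E(p(C(4, 3)), -4))² = (32 + 81)² = 113² = 12769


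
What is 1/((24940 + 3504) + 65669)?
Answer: 1/94113 ≈ 1.0626e-5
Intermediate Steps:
1/((24940 + 3504) + 65669) = 1/(28444 + 65669) = 1/94113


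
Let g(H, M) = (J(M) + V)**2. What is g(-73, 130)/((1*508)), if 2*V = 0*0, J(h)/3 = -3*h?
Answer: 342225/127 ≈ 2694.7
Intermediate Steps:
J(h) = -9*h (J(h) = 3*(-3*h) = -9*h)
V = 0 (V = (0*0)/2 = (1/2)*0 = 0)
g(H, M) = 81*M**2 (g(H, M) = (-9*M + 0)**2 = (-9*M)**2 = 81*M**2)
g(-73, 130)/((1*508)) = (81*130**2)/((1*508)) = (81*16900)/508 = 1368900*(1/508) = 342225/127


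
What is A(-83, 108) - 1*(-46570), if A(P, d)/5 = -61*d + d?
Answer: 14170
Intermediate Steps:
A(P, d) = -300*d (A(P, d) = 5*(-61*d + d) = 5*(-60*d) = -300*d)
A(-83, 108) - 1*(-46570) = -300*108 - 1*(-46570) = -32400 + 46570 = 14170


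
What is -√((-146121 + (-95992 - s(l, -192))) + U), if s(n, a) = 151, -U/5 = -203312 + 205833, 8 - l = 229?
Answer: -I*√254869 ≈ -504.85*I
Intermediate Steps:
l = -221 (l = 8 - 1*229 = 8 - 229 = -221)
U = -12605 (U = -5*(-203312 + 205833) = -5*2521 = -12605)
-√((-146121 + (-95992 - s(l, -192))) + U) = -√((-146121 + (-95992 - 1*151)) - 12605) = -√((-146121 + (-95992 - 151)) - 12605) = -√((-146121 - 96143) - 12605) = -√(-242264 - 12605) = -√(-254869) = -I*√254869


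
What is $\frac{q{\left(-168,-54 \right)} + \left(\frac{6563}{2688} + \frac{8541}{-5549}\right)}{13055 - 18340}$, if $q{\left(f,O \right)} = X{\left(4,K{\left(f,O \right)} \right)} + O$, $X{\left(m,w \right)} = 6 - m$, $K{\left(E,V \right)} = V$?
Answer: $\frac{152431429}{15765907584} \approx 0.0096684$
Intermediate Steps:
$q{\left(f,O \right)} = 2 + O$ ($q{\left(f,O \right)} = \left(6 - 4\right) + O = 2 + O$)
$\frac{q{\left(-168,-54 \right)} + \left(\frac{6563}{2688} + \frac{8541}{-5549}\right)}{13055 - 18340} = \frac{\left(2 - 54\right) + \left(\frac{6563}{2688} + \frac{8541}{-5549}\right)}{13055 - 18340} = \frac{-52 + \left(6563 \cdot \frac{1}{2688} + 8541 \left(- \frac{1}{5549}\right)\right)}{-5285} = \left(-52 + \left(\frac{6563}{2688} - \frac{8541}{5549}\right)\right) \left(- \frac{1}{5285}\right) = \left(-52 + \frac{13459879}{14915712}\right) \left(- \frac{1}{5285}\right) = \left(- \frac{762157145}{14915712}\right) \left(- \frac{1}{5285}\right) = \frac{152431429}{15765907584}$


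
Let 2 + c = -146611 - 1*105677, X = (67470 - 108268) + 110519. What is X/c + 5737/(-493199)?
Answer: -35833715209/124429175710 ≈ -0.28798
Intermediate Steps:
X = 69721 (X = -40798 + 110519 = 69721)
c = -252290 (c = -2 + (-146611 - 1*105677) = -2 + (-146611 - 105677) = -2 - 252288 = -252290)
X/c + 5737/(-493199) = 69721/(-252290) + 5737/(-493199) = 69721*(-1/252290) + 5737*(-1/493199) = -69721/252290 - 5737/493199 = -35833715209/124429175710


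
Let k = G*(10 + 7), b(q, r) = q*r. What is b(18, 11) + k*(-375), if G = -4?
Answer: 25698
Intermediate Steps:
k = -68 (k = -4*(10 + 7) = -4*17 = -68)
b(18, 11) + k*(-375) = 18*11 - 68*(-375) = 198 + 25500 = 25698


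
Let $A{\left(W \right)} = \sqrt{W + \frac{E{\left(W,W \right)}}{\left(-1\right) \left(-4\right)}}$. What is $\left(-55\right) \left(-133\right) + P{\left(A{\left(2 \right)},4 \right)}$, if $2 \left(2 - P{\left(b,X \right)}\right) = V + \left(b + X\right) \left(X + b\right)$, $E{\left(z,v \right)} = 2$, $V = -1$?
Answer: $\frac{29233}{4} - 2 \sqrt{10} \approx 7301.9$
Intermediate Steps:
$A{\left(W \right)} = \sqrt{\frac{1}{2} + W}$ ($A{\left(W \right)} = \sqrt{W + \frac{2}{\left(-1\right) \left(-4\right)}} = \sqrt{W + \frac{2}{4}} = \sqrt{W + 2 \cdot \frac{1}{4}} = \sqrt{W + \frac{1}{2}} = \sqrt{\frac{1}{2} + W}$)
$P{\left(b,X \right)} = \frac{5}{2} - \frac{\left(X + b\right)^{2}}{2}$ ($P{\left(b,X \right)} = 2 - \frac{-1 + \left(b + X\right) \left(X + b\right)}{2} = 2 - \frac{-1 + \left(X + b\right) \left(X + b\right)}{2} = 2 - \frac{-1 + \left(X + b\right)^{2}}{2} = 2 - \left(- \frac{1}{2} + \frac{\left(X + b\right)^{2}}{2}\right) = \frac{5}{2} - \frac{\left(X + b\right)^{2}}{2}$)
$\left(-55\right) \left(-133\right) + P{\left(A{\left(2 \right)},4 \right)} = \left(-55\right) \left(-133\right) + \left(\frac{5}{2} - \frac{\left(4 + \frac{\sqrt{2 + 4 \cdot 2}}{2}\right)^{2}}{2}\right) = 7315 + \left(\frac{5}{2} - \frac{\left(4 + \frac{\sqrt{2 + 8}}{2}\right)^{2}}{2}\right) = 7315 + \left(\frac{5}{2} - \frac{\left(4 + \frac{\sqrt{10}}{2}\right)^{2}}{2}\right) = \frac{14635}{2} - \frac{\left(4 + \frac{\sqrt{10}}{2}\right)^{2}}{2}$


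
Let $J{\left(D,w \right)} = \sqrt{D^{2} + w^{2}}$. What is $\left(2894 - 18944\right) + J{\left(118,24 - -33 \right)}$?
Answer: $-16050 + \sqrt{17173} \approx -15919.0$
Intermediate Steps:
$\left(2894 - 18944\right) + J{\left(118,24 - -33 \right)} = \left(2894 - 18944\right) + \sqrt{118^{2} + \left(24 - -33\right)^{2}} = -16050 + \sqrt{13924 + \left(24 + 33\right)^{2}} = -16050 + \sqrt{13924 + 57^{2}} = -16050 + \sqrt{13924 + 3249} = -16050 + \sqrt{17173}$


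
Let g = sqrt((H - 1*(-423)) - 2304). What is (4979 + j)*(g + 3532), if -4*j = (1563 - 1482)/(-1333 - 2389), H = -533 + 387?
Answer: 65454523339/3722 + 74127433*I*sqrt(2027)/14888 ≈ 1.7586e+7 + 2.2417e+5*I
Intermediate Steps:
H = -146
j = 81/14888 (j = -(1563 - 1482)/(4*(-1333 - 2389)) = -81/(4*(-3722)) = -81*(-1)/(4*3722) = -1/4*(-81/3722) = 81/14888 ≈ 0.0054406)
g = I*sqrt(2027) (g = sqrt((-146 - 1*(-423)) - 2304) = sqrt((-146 + 423) - 2304) = sqrt(277 - 2304) = sqrt(-2027) = I*sqrt(2027) ≈ 45.022*I)
(4979 + j)*(g + 3532) = (4979 + 81/14888)*(I*sqrt(2027) + 3532) = 74127433*(3532 + I*sqrt(2027))/14888 = 65454523339/3722 + 74127433*I*sqrt(2027)/14888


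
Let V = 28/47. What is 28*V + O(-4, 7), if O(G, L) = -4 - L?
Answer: 267/47 ≈ 5.6808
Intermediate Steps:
V = 28/47 (V = 28*(1/47) = 28/47 ≈ 0.59575)
28*V + O(-4, 7) = 28*(28/47) + (-4 - 1*7) = 784/47 + (-4 - 7) = 784/47 - 11 = 267/47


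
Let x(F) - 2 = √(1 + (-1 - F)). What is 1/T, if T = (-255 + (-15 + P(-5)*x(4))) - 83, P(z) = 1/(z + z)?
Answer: -8830/3118757 + 5*I/3118757 ≈ -0.0028313 + 1.6032e-6*I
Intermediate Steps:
P(z) = 1/(2*z)
x(F) = 2 + √(-F) (x(F) = 2 + √(1 + (-1 - F)) = 2 + √(-F))
T = -1766/5 - I/5 (T = (-255 + (-15 + ((½)/(-5))*(2 + √(-1*4)))) - 83 = (-255 + (-15 + ((½)*(-⅕))*(2 + √(-4)))) - 83 = (-255 + (-15 - (2 + 2*I)/10)) - 83 = (-255 + (-15 + (-⅕ - I/5))) - 83 = (-255 + (-76/5 - I/5)) - 83 = (-1351/5 - I/5) - 83 = -1766/5 - I/5 ≈ -353.2 - 0.2*I)
1/T = 1/(-1766/5 - I/5) = 25*(-1766/5 + I/5)/3118757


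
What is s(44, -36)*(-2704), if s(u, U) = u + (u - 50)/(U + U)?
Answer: -357604/3 ≈ -1.1920e+5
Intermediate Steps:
s(u, U) = u + (-50 + u)/(2*U) (s(u, U) = u + (-50 + u)/((2*U)) = u + (-50 + u)*(1/(2*U)) = u + (-50 + u)/(2*U))
s(44, -36)*(-2704) = ((-25 + (1/2)*44 - 36*44)/(-36))*(-2704) = -(-25 + 22 - 1584)/36*(-2704) = -1/36*(-1587)*(-2704) = (529/12)*(-2704) = -357604/3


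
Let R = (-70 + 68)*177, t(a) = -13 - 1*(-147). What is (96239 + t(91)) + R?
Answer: 96019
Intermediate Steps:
t(a) = 134 (t(a) = -13 + 147 = 134)
R = -354 (R = -2*177 = -354)
(96239 + t(91)) + R = (96239 + 134) - 354 = 96373 - 354 = 96019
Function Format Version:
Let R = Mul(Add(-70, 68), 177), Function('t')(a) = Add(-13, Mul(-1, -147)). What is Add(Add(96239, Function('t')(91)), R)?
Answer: 96019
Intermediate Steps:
Function('t')(a) = 134 (Function('t')(a) = Add(-13, 147) = 134)
R = -354 (R = Mul(-2, 177) = -354)
Add(Add(96239, Function('t')(91)), R) = Add(Add(96239, 134), -354) = Add(96373, -354) = 96019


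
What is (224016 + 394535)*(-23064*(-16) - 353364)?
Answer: 9686508660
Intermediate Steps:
(224016 + 394535)*(-23064*(-16) - 353364) = 618551*(369024 - 353364) = 618551*15660 = 9686508660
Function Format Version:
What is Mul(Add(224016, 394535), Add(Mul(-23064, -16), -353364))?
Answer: 9686508660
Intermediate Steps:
Mul(Add(224016, 394535), Add(Mul(-23064, -16), -353364)) = Mul(618551, Add(369024, -353364)) = Mul(618551, 15660) = 9686508660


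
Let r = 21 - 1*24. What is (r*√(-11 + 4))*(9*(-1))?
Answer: 27*I*√7 ≈ 71.435*I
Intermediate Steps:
r = -3 (r = 21 - 24 = -3)
(r*√(-11 + 4))*(9*(-1)) = (-3*√(-11 + 4))*(9*(-1)) = -3*I*√7*(-9) = 27*I*√7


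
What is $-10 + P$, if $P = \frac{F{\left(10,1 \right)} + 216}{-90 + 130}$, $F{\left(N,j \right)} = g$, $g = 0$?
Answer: $- \frac{23}{5} \approx -4.6$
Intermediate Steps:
$F{\left(N,j \right)} = 0$
$P = \frac{27}{5}$ ($P = \frac{0 + 216}{-90 + 130} = \frac{216}{40} = 216 \cdot \frac{1}{40} = \frac{27}{5} \approx 5.4$)
$-10 + P = -10 + \frac{27}{5} = - \frac{23}{5}$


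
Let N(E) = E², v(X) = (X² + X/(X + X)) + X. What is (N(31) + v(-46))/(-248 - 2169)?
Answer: -6063/4834 ≈ -1.2542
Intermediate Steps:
v(X) = ½ + X + X² (v(X) = (X² + X/((2*X))) + X = (X² + (1/(2*X))*X) + X = (X² + ½) + X = (½ + X²) + X = ½ + X + X²)
(N(31) + v(-46))/(-248 - 2169) = (31² + (½ - 46 + (-46)²))/(-248 - 2169) = (961 + (½ - 46 + 2116))/(-2417) = (961 + 4141/2)*(-1/2417) = (6063/2)*(-1/2417) = -6063/4834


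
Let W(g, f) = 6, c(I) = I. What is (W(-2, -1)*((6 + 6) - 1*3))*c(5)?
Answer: 270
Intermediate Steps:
(W(-2, -1)*((6 + 6) - 1*3))*c(5) = (6*((6 + 6) - 1*3))*5 = (6*(12 - 3))*5 = (6*9)*5 = 54*5 = 270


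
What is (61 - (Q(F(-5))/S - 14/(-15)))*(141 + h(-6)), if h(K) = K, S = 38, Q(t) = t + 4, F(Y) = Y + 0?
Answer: 308277/38 ≈ 8112.6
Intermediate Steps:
F(Y) = Y
Q(t) = 4 + t
(61 - (Q(F(-5))/S - 14/(-15)))*(141 + h(-6)) = (61 - ((4 - 5)/38 - 14/(-15)))*(141 - 6) = (61 - (-1*1/38 - 14*(-1/15)))*135 = (61 - (-1/38 + 14/15))*135 = (61 - 1*517/570)*135 = (61 - 517/570)*135 = (34253/570)*135 = 308277/38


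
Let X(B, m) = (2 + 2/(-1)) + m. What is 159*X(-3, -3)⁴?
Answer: 12879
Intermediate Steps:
X(B, m) = m (X(B, m) = (2 + 2*(-1)) + m = (2 - 2) + m = 0 + m = m)
159*X(-3, -3)⁴ = 159*(-3)⁴ = 159*81 = 12879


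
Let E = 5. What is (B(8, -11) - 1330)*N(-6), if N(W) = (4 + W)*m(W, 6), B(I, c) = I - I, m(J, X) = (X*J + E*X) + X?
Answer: 0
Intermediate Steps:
m(J, X) = 6*X + J*X (m(J, X) = (X*J + 5*X) + X = (J*X + 5*X) + X = (5*X + J*X) + X = 6*X + J*X)
B(I, c) = 0
N(W) = (4 + W)*(36 + 6*W) (N(W) = (4 + W)*(6*(6 + W)) = (4 + W)*(36 + 6*W))
(B(8, -11) - 1330)*N(-6) = (0 - 1330)*(6*(4 - 6)*(6 - 6)) = -7980*(-2)*0 = -1330*0 = 0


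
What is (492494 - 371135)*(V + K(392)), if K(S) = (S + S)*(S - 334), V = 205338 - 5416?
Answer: 29780770446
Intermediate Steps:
V = 199922
K(S) = 2*S*(-334 + S) (K(S) = (2*S)*(-334 + S) = 2*S*(-334 + S))
(492494 - 371135)*(V + K(392)) = (492494 - 371135)*(199922 + 2*392*(-334 + 392)) = 121359*(199922 + 2*392*58) = 121359*(199922 + 45472) = 121359*245394 = 29780770446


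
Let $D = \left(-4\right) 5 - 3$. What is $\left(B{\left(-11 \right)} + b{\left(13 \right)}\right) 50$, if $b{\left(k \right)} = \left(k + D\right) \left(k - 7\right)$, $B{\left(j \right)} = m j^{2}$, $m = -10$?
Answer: $-63500$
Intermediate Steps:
$D = -23$ ($D = -20 - 3 = -23$)
$B{\left(j \right)} = - 10 j^{2}$
$b{\left(k \right)} = \left(-23 + k\right) \left(-7 + k\right)$ ($b{\left(k \right)} = \left(k - 23\right) \left(k - 7\right) = \left(-23 + k\right) \left(-7 + k\right)$)
$\left(B{\left(-11 \right)} + b{\left(13 \right)}\right) 50 = \left(- 10 \left(-11\right)^{2} + \left(161 + 13^{2} - 390\right)\right) 50 = \left(\left(-10\right) 121 + \left(161 + 169 - 390\right)\right) 50 = \left(-1210 - 60\right) 50 = \left(-1270\right) 50 = -63500$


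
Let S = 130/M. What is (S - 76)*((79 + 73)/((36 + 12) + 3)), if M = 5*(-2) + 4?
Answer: -44536/153 ≈ -291.08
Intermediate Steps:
M = -6 (M = -10 + 4 = -6)
S = -65/3 (S = 130/(-6) = 130*(-1/6) = -65/3 ≈ -21.667)
(S - 76)*((79 + 73)/((36 + 12) + 3)) = (-65/3 - 76)*((79 + 73)/((36 + 12) + 3)) = -44536/(3*(48 + 3)) = -44536/(3*51) = -293/3*152/51 = -44536/153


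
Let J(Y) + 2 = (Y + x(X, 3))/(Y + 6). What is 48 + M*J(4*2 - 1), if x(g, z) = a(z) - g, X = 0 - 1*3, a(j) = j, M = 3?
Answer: 45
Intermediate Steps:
X = -3 (X = 0 - 3 = -3)
x(g, z) = z - g
J(Y) = -1 (J(Y) = -2 + (Y + (3 - 1*(-3)))/(Y + 6) = -2 + (Y + (3 + 3))/(6 + Y) = -2 + (Y + 6)/(6 + Y) = -2 + (6 + Y)/(6 + Y) = -2 + 1 = -1)
48 + M*J(4*2 - 1) = 48 + 3*(-1) = 48 - 3 = 45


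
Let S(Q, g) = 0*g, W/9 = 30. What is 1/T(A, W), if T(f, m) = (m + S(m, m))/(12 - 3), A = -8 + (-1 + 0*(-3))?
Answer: 1/30 ≈ 0.033333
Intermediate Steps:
W = 270 (W = 9*30 = 270)
S(Q, g) = 0
A = -9 (A = -8 + (-1 + 0) = -8 - 1 = -9)
T(f, m) = m/9 (T(f, m) = (m + 0)/(12 - 3) = m/9)
1/T(A, W) = 1/((1/9)*270) = 1/30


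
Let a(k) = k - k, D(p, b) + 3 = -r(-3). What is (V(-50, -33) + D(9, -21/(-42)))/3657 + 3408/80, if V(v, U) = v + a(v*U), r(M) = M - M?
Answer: 14692/345 ≈ 42.586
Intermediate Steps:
r(M) = 0
D(p, b) = -3 (D(p, b) = -3 - 1*0 = -3 + 0 = -3)
a(k) = 0
V(v, U) = v (V(v, U) = v + 0 = v)
(V(-50, -33) + D(9, -21/(-42)))/3657 + 3408/80 = (-50 - 3)/3657 + 3408/80 = -53*1/3657 + 3408*(1/80) = -1/69 + 213/5 = 14692/345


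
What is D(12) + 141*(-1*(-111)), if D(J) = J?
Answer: 15663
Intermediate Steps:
D(12) + 141*(-1*(-111)) = 12 + 141*(-1*(-111)) = 12 + 141*111 = 12 + 15651 = 15663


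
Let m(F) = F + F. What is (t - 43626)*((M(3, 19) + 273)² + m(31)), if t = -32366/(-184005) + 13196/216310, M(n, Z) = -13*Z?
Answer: -14238462989271052/442245795 ≈ -3.2196e+7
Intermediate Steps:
m(F) = 2*F
t = 942921944/3980212155 (t = -32366*(-1/184005) + 13196*(1/216310) = 32366/184005 + 6598/108155 = 942921944/3980212155 ≈ 0.23690)
(t - 43626)*((M(3, 19) + 273)² + m(31)) = (942921944/3980212155 - 43626)*((-13*19 + 273)² + 2*31) = -173639792552086*((-247 + 273)² + 62)/3980212155 = -173639792552086*(26² + 62)/3980212155 = -173639792552086*(676 + 62)/3980212155 = -173639792552086/3980212155*738 = -14238462989271052/442245795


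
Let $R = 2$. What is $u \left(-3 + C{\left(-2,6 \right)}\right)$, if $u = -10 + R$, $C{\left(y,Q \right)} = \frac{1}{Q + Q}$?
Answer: $\frac{70}{3} \approx 23.333$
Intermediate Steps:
$C{\left(y,Q \right)} = \frac{1}{2 Q}$
$u = -8$ ($u = -10 + 2 = -8$)
$u \left(-3 + C{\left(-2,6 \right)}\right) = - 8 \left(-3 + \frac{1}{2 \cdot 6}\right) = - 8 \left(-3 + \frac{1}{2} \cdot \frac{1}{6}\right) = - 8 \left(-3 + \frac{1}{12}\right) = \left(-8\right) \left(- \frac{35}{12}\right) = \frac{70}{3}$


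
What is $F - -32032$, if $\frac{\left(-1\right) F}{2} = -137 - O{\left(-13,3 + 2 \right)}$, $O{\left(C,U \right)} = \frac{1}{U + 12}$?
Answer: $\frac{549204}{17} \approx 32306.0$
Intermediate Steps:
$O{\left(C,U \right)} = \frac{1}{12 + U}$
$F = \frac{4660}{17}$ ($F = - 2 \left(-137 - \frac{1}{12 + \left(3 + 2\right)}\right) = - 2 \left(-137 - \frac{1}{12 + 5}\right) = - 2 \left(-137 - \frac{1}{17}\right) = \left(-2\right) \left(- \frac{2330}{17}\right) = \frac{4660}{17} \approx 274.12$)
$F - -32032 = \frac{4660}{17} - -32032 = \frac{4660}{17} + 32032 = \frac{549204}{17}$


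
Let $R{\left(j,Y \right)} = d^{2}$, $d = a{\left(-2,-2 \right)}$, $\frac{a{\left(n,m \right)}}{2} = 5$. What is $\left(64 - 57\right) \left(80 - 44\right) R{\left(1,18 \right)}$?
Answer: $25200$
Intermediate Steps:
$a{\left(n,m \right)} = 10$ ($a{\left(n,m \right)} = 2 \cdot 5 = 10$)
$d = 10$
$R{\left(j,Y \right)} = 100$ ($R{\left(j,Y \right)} = 10^{2} = 100$)
$\left(64 - 57\right) \left(80 - 44\right) R{\left(1,18 \right)} = \left(64 - 57\right) \left(80 - 44\right) 100 = 7 \cdot 36 \cdot 100 = 252 \cdot 100 = 25200$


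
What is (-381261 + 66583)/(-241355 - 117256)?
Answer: 314678/358611 ≈ 0.87749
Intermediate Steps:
(-381261 + 66583)/(-241355 - 117256) = -314678/(-358611) = -314678*(-1/358611) = 314678/358611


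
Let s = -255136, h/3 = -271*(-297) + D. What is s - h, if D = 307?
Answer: -497518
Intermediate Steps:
h = 242382 (h = 3*(-271*(-297) + 307) = 3*(80487 + 307) = 3*80794 = 242382)
s - h = -255136 - 1*242382 = -255136 - 242382 = -497518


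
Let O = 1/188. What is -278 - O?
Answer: -52265/188 ≈ -278.01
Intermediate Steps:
O = 1/188 ≈ 0.0053191
-278 - O = -278 - 1*1/188 = -278 - 1/188 = -52265/188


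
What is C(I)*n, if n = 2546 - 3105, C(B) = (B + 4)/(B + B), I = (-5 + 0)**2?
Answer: -16211/50 ≈ -324.22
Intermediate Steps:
I = 25 (I = (-5)**2 = 25)
C(B) = (4 + B)/(2*B) (C(B) = (4 + B)/((2*B)) = (4 + B)*(1/(2*B)) = (4 + B)/(2*B))
n = -559
C(I)*n = ((1/2)*(4 + 25)/25)*(-559) = ((1/2)*(1/25)*29)*(-559) = (29/50)*(-559) = -16211/50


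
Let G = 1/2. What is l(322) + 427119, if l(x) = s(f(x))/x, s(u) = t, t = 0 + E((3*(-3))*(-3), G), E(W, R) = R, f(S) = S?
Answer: 275064637/644 ≈ 4.2712e+5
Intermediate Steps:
G = ½ ≈ 0.50000
t = ½ (t = 0 + ½ = ½ ≈ 0.50000)
s(u) = ½
l(x) = 1/(2*x)
l(322) + 427119 = (½)/322 + 427119 = (½)*(1/322) + 427119 = 1/644 + 427119 = 275064637/644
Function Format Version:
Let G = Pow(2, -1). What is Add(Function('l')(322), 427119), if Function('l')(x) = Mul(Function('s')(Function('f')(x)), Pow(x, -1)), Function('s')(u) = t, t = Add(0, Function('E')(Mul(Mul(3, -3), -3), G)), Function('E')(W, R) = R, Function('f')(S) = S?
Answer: Rational(275064637, 644) ≈ 4.2712e+5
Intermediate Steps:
G = Rational(1, 2) ≈ 0.50000
t = Rational(1, 2) (t = Add(0, Rational(1, 2)) = Rational(1, 2) ≈ 0.50000)
Function('s')(u) = Rational(1, 2)
Function('l')(x) = Mul(Rational(1, 2), Pow(x, -1))
Add(Function('l')(322), 427119) = Add(Mul(Rational(1, 2), Pow(322, -1)), 427119) = Add(Mul(Rational(1, 2), Rational(1, 322)), 427119) = Add(Rational(1, 644), 427119) = Rational(275064637, 644)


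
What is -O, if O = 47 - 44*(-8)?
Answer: -399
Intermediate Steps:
O = 399 (O = 47 + 352 = 399)
-O = -1*399 = -399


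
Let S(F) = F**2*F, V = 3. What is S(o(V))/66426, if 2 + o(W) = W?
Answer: 1/66426 ≈ 1.5054e-5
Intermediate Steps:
o(W) = -2 + W
S(F) = F**3
S(o(V))/66426 = (-2 + 3)**3/66426 = 1**3*(1/66426) = 1*(1/66426) = 1/66426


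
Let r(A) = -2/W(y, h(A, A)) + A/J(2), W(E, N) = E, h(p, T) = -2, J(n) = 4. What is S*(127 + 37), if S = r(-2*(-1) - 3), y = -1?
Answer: 287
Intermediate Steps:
r(A) = 2 + A/4 (r(A) = -2/(-1) + A/4 = -2*(-1) + A*(1/4) = 2 + A/4)
S = 7/4 (S = 2 + (-2*(-1) - 3)/4 = 2 + (2 - 3)/4 = 2 + (1/4)*(-1) = 2 - 1/4 = 7/4 ≈ 1.7500)
S*(127 + 37) = 7*(127 + 37)/4 = (7/4)*164 = 287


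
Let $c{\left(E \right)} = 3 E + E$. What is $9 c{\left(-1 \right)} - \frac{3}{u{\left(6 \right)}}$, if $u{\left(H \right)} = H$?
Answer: $- \frac{73}{2} \approx -36.5$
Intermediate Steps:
$c{\left(E \right)} = 4 E$
$9 c{\left(-1 \right)} - \frac{3}{u{\left(6 \right)}} = 9 \cdot 4 \left(-1\right) - \frac{3}{6} = 9 \left(-4\right) - \frac{1}{2} = -36 - \frac{1}{2} = - \frac{73}{2}$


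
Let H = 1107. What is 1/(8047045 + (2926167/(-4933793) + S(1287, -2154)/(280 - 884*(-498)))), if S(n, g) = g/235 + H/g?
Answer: 366716942064759680/2950987517554515413928089 ≈ 1.2427e-7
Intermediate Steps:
S(n, g) = 1107/g + g/235 (S(n, g) = g/235 + 1107/g = 1107/g + g/235)
1/(8047045 + (2926167/(-4933793) + S(1287, -2154)/(280 - 884*(-498)))) = 1/(8047045 + (2926167/(-4933793) + (1107/(-2154) + (1/235)*(-2154))/(280 - 884*(-498)))) = 1/(8047045 + (2926167*(-1/4933793) + (1107*(-1/2154) - 2154/235)/(280 + 440232))) = 1/(8047045 + (-2926167/4933793 + (-369/718 - 2154/235)/440512)) = 1/(8047045 + (-2926167/4933793 - 1633287/168730*1/440512)) = 1/(8047045 + (-2926167/4933793 - 1633287/74327589760)) = 1/(8047045 - 217502998645217511/366716942064759680) = 1/(2950987517554515413928089/366716942064759680) = 366716942064759680/2950987517554515413928089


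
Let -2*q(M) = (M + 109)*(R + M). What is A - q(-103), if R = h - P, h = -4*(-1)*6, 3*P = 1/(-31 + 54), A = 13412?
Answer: 303024/23 ≈ 13175.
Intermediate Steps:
P = 1/69 (P = 1/(3*(-31 + 54)) = (1/3)/23 = (1/3)*(1/23) = 1/69 ≈ 0.014493)
h = 24 (h = 4*6 = 24)
R = 1655/69 (R = 24 - 1*1/69 = 24 - 1/69 = 1655/69 ≈ 23.986)
q(M) = -(109 + M)*(1655/69 + M)/2 (q(M) = -(M + 109)*(1655/69 + M)/2 = -(109 + M)*(1655/69 + M)/2)
A - q(-103) = 13412 - (-180395/138 - 4588/69*(-103) - 1/2*(-103)**2) = 13412 - (-180395/138 + 472564/69 - 1/2*10609) = 13412 - (-180395/138 + 472564/69 - 10609/2) = 13412 - 1*5452/23 = 13412 - 5452/23 = 303024/23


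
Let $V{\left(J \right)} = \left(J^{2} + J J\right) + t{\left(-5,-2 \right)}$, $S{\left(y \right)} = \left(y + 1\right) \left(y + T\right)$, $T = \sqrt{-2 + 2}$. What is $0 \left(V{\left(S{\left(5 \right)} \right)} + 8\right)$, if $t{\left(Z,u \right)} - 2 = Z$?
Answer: $0$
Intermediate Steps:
$T = 0$ ($T = \sqrt{0} = 0$)
$t{\left(Z,u \right)} = 2 + Z$
$S{\left(y \right)} = y \left(1 + y\right)$ ($S{\left(y \right)} = \left(y + 1\right) \left(y + 0\right) = \left(1 + y\right) y = y \left(1 + y\right)$)
$V{\left(J \right)} = -3 + 2 J^{2}$ ($V{\left(J \right)} = \left(J^{2} + J J\right) + \left(2 - 5\right) = \left(J^{2} + J^{2}\right) - 3 = 2 J^{2} - 3 = -3 + 2 J^{2}$)
$0 \left(V{\left(S{\left(5 \right)} \right)} + 8\right) = 0 \left(\left(-3 + 2 \left(5 \left(1 + 5\right)\right)^{2}\right) + 8\right) = 0 \left(\left(-3 + 2 \left(5 \cdot 6\right)^{2}\right) + 8\right) = 0 \left(\left(-3 + 2 \cdot 30^{2}\right) + 8\right) = 0 \left(\left(-3 + 2 \cdot 900\right) + 8\right) = 0 \left(\left(-3 + 1800\right) + 8\right) = 0 \left(1797 + 8\right) = 0 \cdot 1805 = 0$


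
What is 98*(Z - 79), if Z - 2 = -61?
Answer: -13524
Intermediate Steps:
Z = -59 (Z = 2 - 61 = -59)
98*(Z - 79) = 98*(-59 - 79) = 98*(-138) = -13524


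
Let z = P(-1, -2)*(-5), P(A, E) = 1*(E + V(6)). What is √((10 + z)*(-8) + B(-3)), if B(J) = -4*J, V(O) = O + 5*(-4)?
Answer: 2*I*√177 ≈ 26.608*I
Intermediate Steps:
V(O) = -20 + O (V(O) = O - 20 = -20 + O)
P(A, E) = -14 + E (P(A, E) = 1*(E + (-20 + 6)) = 1*(E - 14) = 1*(-14 + E) = -14 + E)
z = 80 (z = (-14 - 2)*(-5) = -16*(-5) = 80)
√((10 + z)*(-8) + B(-3)) = √((10 + 80)*(-8) - 4*(-3)) = √(90*(-8) + 12) = √(-720 + 12) = √(-708) = 2*I*√177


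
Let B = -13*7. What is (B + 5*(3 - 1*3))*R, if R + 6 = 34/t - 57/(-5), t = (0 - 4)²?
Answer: -27391/40 ≈ -684.78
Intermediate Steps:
t = 16 (t = (-4)² = 16)
B = -91
R = 301/40 (R = -6 + (34/16 - 57/(-5)) = -6 + (34*(1/16) - 57*(-⅕)) = -6 + (17/8 + 57/5) = -6 + 541/40 = 301/40 ≈ 7.5250)
(B + 5*(3 - 1*3))*R = (-91 + 5*(3 - 1*3))*(301/40) = (-91 + 5*(3 - 3))*(301/40) = (-91 + 5*0)*(301/40) = (-91 + 0)*(301/40) = -91*301/40 = -27391/40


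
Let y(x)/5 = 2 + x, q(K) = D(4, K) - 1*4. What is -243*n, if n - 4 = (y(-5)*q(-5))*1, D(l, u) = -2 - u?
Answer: -4617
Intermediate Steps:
q(K) = -6 - K (q(K) = (-2 - K) - 1*4 = (-2 - K) - 4 = -6 - K)
y(x) = 10 + 5*x (y(x) = 5*(2 + x) = 10 + 5*x)
n = 19 (n = 4 + ((10 + 5*(-5))*(-6 - 1*(-5)))*1 = 4 + ((10 - 25)*(-6 + 5))*1 = 4 - 15*(-1)*1 = 4 + 15*1 = 4 + 15 = 19)
-243*n = -243*19 = -4617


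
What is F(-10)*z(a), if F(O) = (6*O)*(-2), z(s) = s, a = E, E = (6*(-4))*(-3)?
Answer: 8640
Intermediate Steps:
E = 72 (E = -24*(-3) = 72)
a = 72
F(O) = -12*O
F(-10)*z(a) = -12*(-10)*72 = 120*72 = 8640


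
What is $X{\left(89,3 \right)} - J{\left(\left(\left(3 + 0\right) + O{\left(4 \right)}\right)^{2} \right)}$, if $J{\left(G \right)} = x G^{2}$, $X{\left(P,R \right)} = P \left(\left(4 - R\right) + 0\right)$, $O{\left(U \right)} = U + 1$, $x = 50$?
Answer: $-204711$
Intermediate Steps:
$O{\left(U \right)} = 1 + U$
$X{\left(P,R \right)} = P \left(4 - R\right)$
$J{\left(G \right)} = 50 G^{2}$
$X{\left(89,3 \right)} - J{\left(\left(\left(3 + 0\right) + O{\left(4 \right)}\right)^{2} \right)} = 89 \left(4 - 3\right) - 50 \left(\left(\left(3 + 0\right) + \left(1 + 4\right)\right)^{2}\right)^{2} = 89 \left(4 - 3\right) - 50 \left(\left(3 + 5\right)^{2}\right)^{2} = 89 \cdot 1 - 50 \left(8^{2}\right)^{2} = 89 - 50 \cdot 64^{2} = 89 - 50 \cdot 4096 = 89 - 204800 = -204711$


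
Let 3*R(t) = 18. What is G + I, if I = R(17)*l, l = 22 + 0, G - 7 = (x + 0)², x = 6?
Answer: 175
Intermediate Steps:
R(t) = 6 (R(t) = (⅓)*18 = 6)
G = 43 (G = 7 + (6 + 0)² = 7 + 6² = 7 + 36 = 43)
l = 22
I = 132 (I = 6*22 = 132)
G + I = 43 + 132 = 175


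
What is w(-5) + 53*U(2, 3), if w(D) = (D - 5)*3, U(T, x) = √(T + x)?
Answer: -30 + 53*√5 ≈ 88.512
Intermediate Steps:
w(D) = -15 + 3*D (w(D) = (-5 + D)*3 = -15 + 3*D)
w(-5) + 53*U(2, 3) = (-15 + 3*(-5)) + 53*√(2 + 3) = (-15 - 15) + 53*√5 = -30 + 53*√5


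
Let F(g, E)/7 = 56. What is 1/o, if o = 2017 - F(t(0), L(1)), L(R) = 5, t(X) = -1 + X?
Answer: 1/1625 ≈ 0.00061538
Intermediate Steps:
F(g, E) = 392 (F(g, E) = 7*56 = 392)
o = 1625 (o = 2017 - 1*392 = 2017 - 392 = 1625)
1/o = 1/1625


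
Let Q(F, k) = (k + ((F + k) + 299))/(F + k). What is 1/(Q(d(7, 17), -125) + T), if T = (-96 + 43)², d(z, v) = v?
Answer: 18/50551 ≈ 0.00035608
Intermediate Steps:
T = 2809 (T = (-53)² = 2809)
Q(F, k) = (299 + F + 2*k)/(F + k) (Q(F, k) = (k + (299 + F + k))/(F + k) = (299 + F + 2*k)/(F + k))
1/(Q(d(7, 17), -125) + T) = 1/((299 + 17 + 2*(-125))/(17 - 125) + 2809) = 1/((299 + 17 - 250)/(-108) + 2809) = 1/(-1/108*66 + 2809) = 1/(-11/18 + 2809) = 1/(50551/18) = 18/50551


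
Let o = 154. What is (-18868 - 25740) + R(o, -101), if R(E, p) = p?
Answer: -44709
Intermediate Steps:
(-18868 - 25740) + R(o, -101) = (-18868 - 25740) - 101 = -44608 - 101 = -44709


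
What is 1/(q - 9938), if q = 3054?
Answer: -1/6884 ≈ -0.00014526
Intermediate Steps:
1/(q - 9938) = 1/(3054 - 9938) = 1/(-6884) = -1/6884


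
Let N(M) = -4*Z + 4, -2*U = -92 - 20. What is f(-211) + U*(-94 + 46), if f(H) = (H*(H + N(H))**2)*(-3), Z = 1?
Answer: 28179105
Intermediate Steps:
U = 56 (U = -(-92 - 20)/2 = -1/2*(-112) = 56)
N(M) = 0 (N(M) = -4*1 + 4 = -4 + 4 = 0)
f(H) = -3*H**3 (f(H) = (H*(H + 0)**2)*(-3) = (H*H**2)*(-3) = H**3*(-3) = -3*H**3)
f(-211) + U*(-94 + 46) = -3*(-211)**3 + 56*(-94 + 46) = -3*(-9393931) + 56*(-48) = 28181793 - 2688 = 28179105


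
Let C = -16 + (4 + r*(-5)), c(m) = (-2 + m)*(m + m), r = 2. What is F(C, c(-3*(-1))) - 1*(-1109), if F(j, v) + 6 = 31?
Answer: 1134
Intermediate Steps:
c(m) = 2*m*(-2 + m) (c(m) = (-2 + m)*(2*m) = 2*m*(-2 + m))
C = -22 (C = -16 + (4 + 2*(-5)) = -16 + (4 - 10) = -16 - 6 = -22)
F(j, v) = 25 (F(j, v) = -6 + 31 = 25)
F(C, c(-3*(-1))) - 1*(-1109) = 25 - 1*(-1109) = 25 + 1109 = 1134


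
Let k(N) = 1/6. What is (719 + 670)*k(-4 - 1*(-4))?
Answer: 463/2 ≈ 231.50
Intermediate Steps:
k(N) = ⅙
(719 + 670)*k(-4 - 1*(-4)) = (719 + 670)*(⅙) = 1389*(⅙) = 463/2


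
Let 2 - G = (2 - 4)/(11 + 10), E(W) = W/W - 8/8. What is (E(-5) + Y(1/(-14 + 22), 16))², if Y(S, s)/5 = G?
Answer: 48400/441 ≈ 109.75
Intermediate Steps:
E(W) = 0 (E(W) = 1 - 8*⅛ = 1 - 1 = 0)
G = 44/21 (G = 2 - (2 - 4)/(11 + 10) = 2 - (-2)/21 = 2 - 1*(-2/21) = 2 + 2/21 = 44/21 ≈ 2.0952)
Y(S, s) = 220/21 (Y(S, s) = 5*(44/21) = 220/21)
(E(-5) + Y(1/(-14 + 22), 16))² = (0 + 220/21)² = (220/21)² = 48400/441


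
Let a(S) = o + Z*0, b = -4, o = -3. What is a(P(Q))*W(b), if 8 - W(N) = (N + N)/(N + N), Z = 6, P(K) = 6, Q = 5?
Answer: -21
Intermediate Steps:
W(N) = 7 (W(N) = 8 - (N + N)/(N + N) = 8 - 2*N/(2*N) = 8 - 2*N*1/(2*N) = 8 - 1*1 = 8 - 1 = 7)
a(S) = -3 (a(S) = -3 + 6*0 = -3 + 0 = -3)
a(P(Q))*W(b) = -3*7 = -21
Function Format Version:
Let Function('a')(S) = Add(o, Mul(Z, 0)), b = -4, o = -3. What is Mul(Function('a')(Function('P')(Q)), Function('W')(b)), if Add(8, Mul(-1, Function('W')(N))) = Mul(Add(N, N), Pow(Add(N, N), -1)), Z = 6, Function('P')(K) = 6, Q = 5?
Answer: -21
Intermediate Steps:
Function('W')(N) = 7 (Function('W')(N) = Add(8, Mul(-1, Mul(Add(N, N), Pow(Add(N, N), -1)))) = Add(8, Mul(-1, Mul(Mul(2, N), Pow(Mul(2, N), -1)))) = Add(8, Mul(-1, Mul(Mul(2, N), Mul(Rational(1, 2), Pow(N, -1))))) = Add(8, Mul(-1, 1)) = Add(8, -1) = 7)
Function('a')(S) = -3 (Function('a')(S) = Add(-3, Mul(6, 0)) = Add(-3, 0) = -3)
Mul(Function('a')(Function('P')(Q)), Function('W')(b)) = Mul(-3, 7) = -21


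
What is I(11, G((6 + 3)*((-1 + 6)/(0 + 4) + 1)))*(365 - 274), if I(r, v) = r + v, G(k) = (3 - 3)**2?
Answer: 1001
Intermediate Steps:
G(k) = 0 (G(k) = 0**2 = 0)
I(11, G((6 + 3)*((-1 + 6)/(0 + 4) + 1)))*(365 - 274) = (11 + 0)*(365 - 274) = 11*91 = 1001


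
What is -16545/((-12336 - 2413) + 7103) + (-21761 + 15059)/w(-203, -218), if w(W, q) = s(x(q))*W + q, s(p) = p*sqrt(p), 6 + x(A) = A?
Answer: 638590324257713/295113599361370 + 101584448*I*sqrt(14)/38597122595 ≈ 2.1639 + 0.0098477*I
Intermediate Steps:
x(A) = -6 + A
s(p) = p**(3/2)
w(W, q) = q + W*(-6 + q)**(3/2) (w(W, q) = (-6 + q)**(3/2)*W + q = W*(-6 + q)**(3/2) + q = q + W*(-6 + q)**(3/2))
-16545/((-12336 - 2413) + 7103) + (-21761 + 15059)/w(-203, -218) = -16545/((-12336 - 2413) + 7103) + (-21761 + 15059)/(-218 - 203*(-6 - 218)**(3/2)) = -16545/(-14749 + 7103) - 6702/(-218 - (-181888)*I*sqrt(14)) = -16545/(-7646) - 6702/(-218 - (-181888)*I*sqrt(14)) = -16545*(-1/7646) - 6702/(-218 + 181888*I*sqrt(14)) = 16545/7646 - 6702/(-218 + 181888*I*sqrt(14))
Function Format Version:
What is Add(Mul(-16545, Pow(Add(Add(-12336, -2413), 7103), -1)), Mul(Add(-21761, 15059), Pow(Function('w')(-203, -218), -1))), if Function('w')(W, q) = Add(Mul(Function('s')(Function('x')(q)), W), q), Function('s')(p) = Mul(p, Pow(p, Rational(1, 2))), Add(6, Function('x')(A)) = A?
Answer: Add(Rational(638590324257713, 295113599361370), Mul(Rational(101584448, 38597122595), I, Pow(14, Rational(1, 2)))) ≈ Add(2.1639, Mul(0.0098477, I))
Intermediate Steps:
Function('x')(A) = Add(-6, A)
Function('s')(p) = Pow(p, Rational(3, 2))
Function('w')(W, q) = Add(q, Mul(W, Pow(Add(-6, q), Rational(3, 2)))) (Function('w')(W, q) = Add(Mul(Pow(Add(-6, q), Rational(3, 2)), W), q) = Add(Mul(W, Pow(Add(-6, q), Rational(3, 2))), q) = Add(q, Mul(W, Pow(Add(-6, q), Rational(3, 2)))))
Add(Mul(-16545, Pow(Add(Add(-12336, -2413), 7103), -1)), Mul(Add(-21761, 15059), Pow(Function('w')(-203, -218), -1))) = Add(Mul(-16545, Pow(Add(Add(-12336, -2413), 7103), -1)), Mul(Add(-21761, 15059), Pow(Add(-218, Mul(-203, Pow(Add(-6, -218), Rational(3, 2)))), -1))) = Add(Mul(-16545, Pow(Add(-14749, 7103), -1)), Mul(-6702, Pow(Add(-218, Mul(-203, Pow(-224, Rational(3, 2)))), -1))) = Add(Mul(-16545, Pow(-7646, -1)), Mul(-6702, Pow(Add(-218, Mul(-203, Mul(-896, I, Pow(14, Rational(1, 2))))), -1))) = Add(Mul(-16545, Rational(-1, 7646)), Mul(-6702, Pow(Add(-218, Mul(181888, I, Pow(14, Rational(1, 2)))), -1))) = Add(Rational(16545, 7646), Mul(-6702, Pow(Add(-218, Mul(181888, I, Pow(14, Rational(1, 2)))), -1)))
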